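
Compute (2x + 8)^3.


Expand (2x + 8)^3 by repeated multiplication:
  (2x + 8)^2 = 4x^2 + 32x + 64
= 8x^3 + 96x^2 + 384x + 512


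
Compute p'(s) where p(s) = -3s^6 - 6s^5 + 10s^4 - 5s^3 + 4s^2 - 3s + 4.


Apply the power rule term by term:
  d/ds(-3s^6) = -18s^5
  d/ds(-6s^5) = -30s^4
  d/ds(10s^4) = 40s^3
  d/ds(-5s^3) = -15s^2
  d/ds(4s^2) = 8s
  d/ds(-3s) = -3
  d/ds(4) = 0
p'(s) = -18s^5 - 30s^4 + 40s^3 - 15s^2 + 8s - 3


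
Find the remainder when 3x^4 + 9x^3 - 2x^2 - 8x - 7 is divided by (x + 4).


By the Remainder Theorem, the remainder equals p(-4):
  3*(-4)^4 = 768
  9*(-4)^3 = -576
  -2*(-4)^2 = -32
  -8*(-4)^1 = 32
  constant: -7
Sum: 768 - 576 - 32 + 32 - 7 = 185


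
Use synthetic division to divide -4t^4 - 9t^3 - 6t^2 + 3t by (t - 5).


Synthetic division with c = 5. Coefficients: -4, -9, -6, 3, 0
Bring down -4.
  -4 * 5 = -20; -20 - 9 = -29
  -29 * 5 = -145; -145 - 6 = -151
  -151 * 5 = -755; -755 + 3 = -752
  -752 * 5 = -3760; -3760 + 0 = -3760
Quotient: -4t^3 - 29t^2 - 151t - 752, Remainder: -3760


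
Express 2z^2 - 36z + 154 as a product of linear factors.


Roots satisfy r1 + r2 = -b/a = 18 and r1*r2 = c/a = 77.
So r1 = 7, r2 = 11.
2z^2 - 36z + 154 = 2(z - r1)(z - r2) = 2(z - 7)(z - 11)


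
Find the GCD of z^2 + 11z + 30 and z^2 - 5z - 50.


Factor each:
  z^2 + 11z + 30 = (z + 5)(z + 6)
  z^2 - 5z - 50 = (z + 5)(z - 10)
Common monic factor: z + 5


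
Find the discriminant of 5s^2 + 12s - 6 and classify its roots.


D = b^2 - 4ac = (12)^2 - 4(5)(-6) = 144 + 120 = 264
Since D > 0: two distinct irrational roots


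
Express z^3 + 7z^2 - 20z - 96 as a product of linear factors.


Try integer roots (divisors of -96). z=4: p(4)=0.
Divide out (z - 4): quotient is z^2 + 11z + 24.
Factor the quadratic: (z + 3)(z + 8)
Result: (z - 4)(z + 3)(z + 8)


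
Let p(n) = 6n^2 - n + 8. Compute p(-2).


Using direct substitution:
  6 * (-2)^2 = 24
  -1 * (-2)^1 = 2
  constant: 8
Sum = 24 + 2 + 8 = 34


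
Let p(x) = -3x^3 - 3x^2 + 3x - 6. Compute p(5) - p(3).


p(5) = -441
p(3) = -105
p(5) - p(3) = -441 + 105 = -336


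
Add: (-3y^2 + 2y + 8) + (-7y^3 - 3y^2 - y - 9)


Align terms by degree and add:
  -3y^2 + 2y + 8
  -7y^3 - 3y^2 - y - 9
= -7y^3 - 6y^2 + y - 1


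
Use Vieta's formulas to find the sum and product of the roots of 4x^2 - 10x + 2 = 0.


For ax^2+bx+c=0: sum = -b/a, product = c/a.
a=4, b=-10, c=2
Sum = -(-10)/4 = 5/2
Product = (2)/4 = 1/2


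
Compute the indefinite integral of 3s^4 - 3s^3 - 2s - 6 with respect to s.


Reverse power rule on each term:
  ∫ 3s^4 ds = (3/5)s^5
  ∫ -3s^3 ds = -(3/4)s^4
  ∫ -2s ds = -s^2
  ∫ -6 ds = -6s
F(s) = (3/5)s^5 - (3/4)s^4 - s^2 - 6s + C


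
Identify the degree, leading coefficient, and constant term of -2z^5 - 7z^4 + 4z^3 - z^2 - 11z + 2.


Highest power of z is 5, with coefficient -2. Constant term is 2.
Degree = 5, leading coefficient = -2, constant term = 2


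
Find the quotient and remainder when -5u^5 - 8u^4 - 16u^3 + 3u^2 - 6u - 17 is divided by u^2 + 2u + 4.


(-5u^5 - 8u^4 - 16u^3 + 3u^2 - 6u - 17) / (u^2 + 2u + 4)
Step 1: -5u^3 * (u^2 + 2u + 4) = -5u^5 - 10u^4 - 20u^3; subtract.
Step 2: 2u^2 * (u^2 + 2u + 4) = 2u^4 + 4u^3 + 8u^2; subtract.
Step 3: 0 * (u^2 + 2u + 4) = 0; subtract.
Step 4: -5 * (u^2 + 2u + 4) = -5u^2 - 10u - 20; subtract.
Quotient: -5u^3 + 2u^2 - 5, Remainder: 4u + 3


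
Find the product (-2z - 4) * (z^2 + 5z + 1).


Distribute each term of the first polynomial:
  (-2z)(z^2 + 5z + 1) = -2z^3 - 10z^2 - 2z
  (-4)(z^2 + 5z + 1) = -4z^2 - 20z - 4
Sum: -2z^3 - 14z^2 - 22z - 4


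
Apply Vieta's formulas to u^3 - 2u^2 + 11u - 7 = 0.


Monic cubic u^3+bu^2+cu+d=0: sum=-b, pairwise sum=c, product=-d.
b=-2, c=11, d=-7
r1+r2+r3 = 2
r1r2+r1r3+r2r3 = 11
r1r2r3 = 7


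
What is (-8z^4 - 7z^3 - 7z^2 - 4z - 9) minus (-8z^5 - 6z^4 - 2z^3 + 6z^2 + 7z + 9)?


Distribute the minus sign:
  (-8z^4 - 7z^3 - 7z^2 - 4z - 9)
- (-8z^5 - 6z^4 - 2z^3 + 6z^2 + 7z + 9)
Negate second polynomial: 8z^5 + 6z^4 + 2z^3 - 6z^2 - 7z - 9
Add: 8z^5 - 2z^4 - 5z^3 - 13z^2 - 11z - 18


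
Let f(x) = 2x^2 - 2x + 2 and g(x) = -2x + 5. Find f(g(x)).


Substitute g(x) into f:
f(g(x)) = 2*(-2x + 5)^2 + (-2)*(-2x + 5) + 2
(-2x + 5)^2 = 4x^2 - 20x + 25
Expand and combine: 8x^2 - 36x + 42


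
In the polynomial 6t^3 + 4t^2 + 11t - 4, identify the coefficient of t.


Read off the coefficient of t: 11


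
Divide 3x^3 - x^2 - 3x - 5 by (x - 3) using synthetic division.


Synthetic division with c = 3. Coefficients: 3, -1, -3, -5
Bring down 3.
  3 * 3 = 9; 9 - 1 = 8
  8 * 3 = 24; 24 - 3 = 21
  21 * 3 = 63; 63 - 5 = 58
Quotient: 3x^2 + 8x + 21, Remainder: 58


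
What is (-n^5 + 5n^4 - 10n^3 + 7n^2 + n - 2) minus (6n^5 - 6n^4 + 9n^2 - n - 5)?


Distribute the minus sign:
  (-n^5 + 5n^4 - 10n^3 + 7n^2 + n - 2)
- (6n^5 - 6n^4 + 9n^2 - n - 5)
Negate second polynomial: -6n^5 + 6n^4 - 9n^2 + n + 5
Add: -7n^5 + 11n^4 - 10n^3 - 2n^2 + 2n + 3


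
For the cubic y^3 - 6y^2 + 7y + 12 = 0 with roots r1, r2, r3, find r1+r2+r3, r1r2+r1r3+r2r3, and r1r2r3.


Monic cubic y^3+by^2+cy+d=0: sum=-b, pairwise sum=c, product=-d.
b=-6, c=7, d=12
r1+r2+r3 = 6
r1r2+r1r3+r2r3 = 7
r1r2r3 = -12


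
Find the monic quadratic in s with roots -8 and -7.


p(s) = (s + 8)(s + 7)
Expand: s^2 + 15s + 56


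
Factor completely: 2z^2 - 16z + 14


Roots satisfy r1 + r2 = -b/a = 8 and r1*r2 = c/a = 7.
So r1 = 7, r2 = 1.
2z^2 - 16z + 14 = 2(z - r1)(z - r2) = 2(z - 7)(z - 1)


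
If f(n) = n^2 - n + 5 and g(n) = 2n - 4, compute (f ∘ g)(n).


Substitute g(n) into f:
f(g(n)) = 1*(2n - 4)^2 + (-1)*(2n - 4) + 5
(2n - 4)^2 = 4n^2 - 16n + 16
Expand and combine: 4n^2 - 18n + 25


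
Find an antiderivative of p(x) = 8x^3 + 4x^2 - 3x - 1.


Reverse power rule on each term:
  ∫ 8x^3 dx = 2x^4
  ∫ 4x^2 dx = (4/3)x^3
  ∫ -3x dx = -(3/2)x^2
  ∫ -1 dx = -x
F(x) = 2x^4 + (4/3)x^3 - (3/2)x^2 - x + C


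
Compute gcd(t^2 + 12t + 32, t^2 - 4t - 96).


Factor each:
  t^2 + 12t + 32 = (t + 8)(t + 4)
  t^2 - 4t - 96 = (t + 8)(t - 12)
Common monic factor: t + 8


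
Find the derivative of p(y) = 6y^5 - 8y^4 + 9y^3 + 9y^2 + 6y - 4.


Apply the power rule term by term:
  d/dy(6y^5) = 30y^4
  d/dy(-8y^4) = -32y^3
  d/dy(9y^3) = 27y^2
  d/dy(9y^2) = 18y
  d/dy(6y) = 6
  d/dy(-4) = 0
p'(y) = 30y^4 - 32y^3 + 27y^2 + 18y + 6


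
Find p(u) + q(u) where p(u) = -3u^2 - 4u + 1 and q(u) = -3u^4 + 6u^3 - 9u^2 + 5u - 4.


Align terms by degree and add:
  -3u^2 - 4u + 1
  -3u^4 + 6u^3 - 9u^2 + 5u - 4
= -3u^4 + 6u^3 - 12u^2 + u - 3


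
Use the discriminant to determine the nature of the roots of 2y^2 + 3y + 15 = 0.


D = b^2 - 4ac = (3)^2 - 4(2)(15) = 9 - 120 = -111
Since D < 0: two complex conjugate roots (no real roots)


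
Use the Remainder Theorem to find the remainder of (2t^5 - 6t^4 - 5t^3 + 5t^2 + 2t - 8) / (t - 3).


By the Remainder Theorem, the remainder equals p(3):
  2*(3)^5 = 486
  -6*(3)^4 = -486
  -5*(3)^3 = -135
  5*(3)^2 = 45
  2*(3)^1 = 6
  constant: -8
Sum: 486 - 486 - 135 + 45 + 6 - 8 = -92


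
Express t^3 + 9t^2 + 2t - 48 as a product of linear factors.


Try integer roots (divisors of -48). t=-3: p(-3)=0.
Divide out (t + 3): quotient is t^2 + 6t - 16.
Factor the quadratic: (t - 2)(t + 8)
Result: (t + 3)(t - 2)(t + 8)


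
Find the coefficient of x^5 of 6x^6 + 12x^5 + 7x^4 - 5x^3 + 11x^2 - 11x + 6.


Read off the coefficient of x^5: 12


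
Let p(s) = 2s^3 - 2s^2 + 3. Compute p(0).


Using direct substitution:
  2 * (0)^3 = 0
  -2 * (0)^2 = 0
  0 * (0)^1 = 0
  constant: 3
Sum = 0 + 0 + 0 + 3 = 3


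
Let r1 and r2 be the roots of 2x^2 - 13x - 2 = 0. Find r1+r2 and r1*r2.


For ax^2+bx+c=0: sum = -b/a, product = c/a.
a=2, b=-13, c=-2
Sum = -(-13)/2 = 13/2
Product = (-2)/2 = -1


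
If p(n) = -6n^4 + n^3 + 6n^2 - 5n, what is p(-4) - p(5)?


p(-4) = -1484
p(5) = -3500
p(-4) - p(5) = -1484 + 3500 = 2016


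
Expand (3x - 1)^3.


Expand (3x - 1)^3 by repeated multiplication:
  (3x - 1)^2 = 9x^2 - 6x + 1
= 27x^3 - 27x^2 + 9x - 1


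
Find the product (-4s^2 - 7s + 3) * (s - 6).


Distribute each term of the first polynomial:
  (-4s^2)(s - 6) = -4s^3 + 24s^2
  (-7s)(s - 6) = -7s^2 + 42s
  (3)(s - 6) = 3s - 18
Sum: -4s^3 + 17s^2 + 45s - 18


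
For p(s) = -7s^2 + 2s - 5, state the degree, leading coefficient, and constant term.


Highest power of s is 2, with coefficient -7. Constant term is -5.
Degree = 2, leading coefficient = -7, constant term = -5


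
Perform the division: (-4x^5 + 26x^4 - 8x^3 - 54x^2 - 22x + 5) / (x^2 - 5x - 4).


(-4x^5 + 26x^4 - 8x^3 - 54x^2 - 22x + 5) / (x^2 - 5x - 4)
Step 1: -4x^3 * (x^2 - 5x - 4) = -4x^5 + 20x^4 + 16x^3; subtract.
Step 2: 6x^2 * (x^2 - 5x - 4) = 6x^4 - 30x^3 - 24x^2; subtract.
Step 3: 6x * (x^2 - 5x - 4) = 6x^3 - 30x^2 - 24x; subtract.
Step 4: 0 * (x^2 - 5x - 4) = 0; subtract.
Quotient: -4x^3 + 6x^2 + 6x, Remainder: 2x + 5


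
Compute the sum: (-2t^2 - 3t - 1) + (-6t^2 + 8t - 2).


Align terms by degree and add:
  -2t^2 - 3t - 1
  -6t^2 + 8t - 2
= -8t^2 + 5t - 3


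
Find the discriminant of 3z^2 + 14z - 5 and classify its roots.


D = b^2 - 4ac = (14)^2 - 4(3)(-5) = 196 + 60 = 256
Since D > 0: two distinct rational roots


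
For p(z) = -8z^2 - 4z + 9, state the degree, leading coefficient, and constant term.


Highest power of z is 2, with coefficient -8. Constant term is 9.
Degree = 2, leading coefficient = -8, constant term = 9


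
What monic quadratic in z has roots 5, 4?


p(z) = (z - 5)(z - 4)
Expand: z^2 - 9z + 20


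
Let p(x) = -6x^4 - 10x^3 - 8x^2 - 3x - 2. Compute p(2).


Using direct substitution:
  -6 * (2)^4 = -96
  -10 * (2)^3 = -80
  -8 * (2)^2 = -32
  -3 * (2)^1 = -6
  constant: -2
Sum = -96 - 80 - 32 - 6 - 2 = -216


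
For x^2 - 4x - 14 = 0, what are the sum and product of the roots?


For ax^2+bx+c=0: sum = -b/a, product = c/a.
a=1, b=-4, c=-14
Sum = -(-4)/1 = 4
Product = (-14)/1 = -14


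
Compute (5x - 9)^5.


Expand (5x - 9)^5 by repeated multiplication:
  (5x - 9)^2 = 25x^2 - 90x + 81
  (5x - 9)^3 = 125x^3 - 675x^2 + 1215x - 729
  (5x - 9)^4 = 625x^4 - 4500x^3 + 12150x^2 - 14580x + 6561
= 3125x^5 - 28125x^4 + 101250x^3 - 182250x^2 + 164025x - 59049


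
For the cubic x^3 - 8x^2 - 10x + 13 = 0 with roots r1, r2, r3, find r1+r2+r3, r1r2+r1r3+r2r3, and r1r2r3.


Monic cubic x^3+bx^2+cx+d=0: sum=-b, pairwise sum=c, product=-d.
b=-8, c=-10, d=13
r1+r2+r3 = 8
r1r2+r1r3+r2r3 = -10
r1r2r3 = -13


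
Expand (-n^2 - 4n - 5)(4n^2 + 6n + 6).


Distribute each term of the first polynomial:
  (-n^2)(4n^2 + 6n + 6) = -4n^4 - 6n^3 - 6n^2
  (-4n)(4n^2 + 6n + 6) = -16n^3 - 24n^2 - 24n
  (-5)(4n^2 + 6n + 6) = -20n^2 - 30n - 30
Sum: -4n^4 - 22n^3 - 50n^2 - 54n - 30


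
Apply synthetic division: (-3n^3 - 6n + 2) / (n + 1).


Synthetic division with c = -1. Coefficients: -3, 0, -6, 2
Bring down -3.
  -3 * -1 = 3; 3 + 0 = 3
  3 * -1 = -3; -3 - 6 = -9
  -9 * -1 = 9; 9 + 2 = 11
Quotient: -3n^2 + 3n - 9, Remainder: 11


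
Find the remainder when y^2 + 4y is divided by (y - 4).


By the Remainder Theorem, the remainder equals p(4):
  1*(4)^2 = 16
  4*(4)^1 = 16
  constant: 0
Sum: 16 + 16 + 0 = 32


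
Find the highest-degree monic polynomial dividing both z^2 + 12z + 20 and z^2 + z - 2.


Factor each:
  z^2 + 12z + 20 = (z + 2)(z + 10)
  z^2 + z - 2 = (z + 2)(z - 1)
Common monic factor: z + 2


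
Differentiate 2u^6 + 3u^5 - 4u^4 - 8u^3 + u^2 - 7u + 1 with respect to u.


Apply the power rule term by term:
  d/du(2u^6) = 12u^5
  d/du(3u^5) = 15u^4
  d/du(-4u^4) = -16u^3
  d/du(-8u^3) = -24u^2
  d/du(u^2) = 2u
  d/du(-7u) = -7
  d/du(1) = 0
p'(u) = 12u^5 + 15u^4 - 16u^3 - 24u^2 + 2u - 7


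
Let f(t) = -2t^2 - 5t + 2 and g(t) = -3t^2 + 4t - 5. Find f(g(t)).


Substitute g(t) into f:
f(g(t)) = -2*(-3t^2 + 4t - 5)^2 + (-5)*(-3t^2 + 4t - 5) + 2
(-3t^2 + 4t - 5)^2 = 9t^4 - 24t^3 + 46t^2 - 40t + 25
Expand and combine: -18t^4 + 48t^3 - 77t^2 + 60t - 23


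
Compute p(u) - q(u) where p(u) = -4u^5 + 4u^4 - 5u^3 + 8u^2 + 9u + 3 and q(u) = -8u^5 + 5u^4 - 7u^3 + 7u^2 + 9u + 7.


Distribute the minus sign:
  (-4u^5 + 4u^4 - 5u^3 + 8u^2 + 9u + 3)
- (-8u^5 + 5u^4 - 7u^3 + 7u^2 + 9u + 7)
Negate second polynomial: 8u^5 - 5u^4 + 7u^3 - 7u^2 - 9u - 7
Add: 4u^5 - u^4 + 2u^3 + u^2 - 4


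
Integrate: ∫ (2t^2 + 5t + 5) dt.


Reverse power rule on each term:
  ∫ 2t^2 dt = (2/3)t^3
  ∫ 5t dt = (5/2)t^2
  ∫ 5 dt = 5t
F(t) = (2/3)t^3 + (5/2)t^2 + 5t + C


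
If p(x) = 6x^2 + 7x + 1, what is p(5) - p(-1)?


p(5) = 186
p(-1) = 0
p(5) - p(-1) = 186 = 186


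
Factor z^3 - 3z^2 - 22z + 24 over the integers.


Try integer roots (divisors of 24). z=1: p(1)=0.
Divide out (z - 1): quotient is z^2 - 2z - 24.
Factor the quadratic: (z + 4)(z - 6)
Result: (z - 1)(z + 4)(z - 6)


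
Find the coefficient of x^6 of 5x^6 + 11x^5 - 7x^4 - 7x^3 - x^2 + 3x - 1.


Read off the coefficient of x^6: 5


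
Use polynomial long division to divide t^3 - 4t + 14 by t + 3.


(t^3 - 4t + 14) / (t + 3)
Step 1: t^2 * (t + 3) = t^3 + 3t^2; subtract.
Step 2: -3t * (t + 3) = -3t^2 - 9t; subtract.
Step 3: 5 * (t + 3) = 5t + 15; subtract.
Quotient: t^2 - 3t + 5, Remainder: -1


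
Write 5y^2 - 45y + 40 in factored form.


Roots satisfy r1 + r2 = -b/a = 9 and r1*r2 = c/a = 8.
So r1 = 1, r2 = 8.
5y^2 - 45y + 40 = 5(y - r1)(y - r2) = 5(y - 1)(y - 8)


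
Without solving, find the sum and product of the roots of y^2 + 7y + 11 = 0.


For ay^2+by+c=0: sum = -b/a, product = c/a.
a=1, b=7, c=11
Sum = -(7)/1 = -7
Product = (11)/1 = 11


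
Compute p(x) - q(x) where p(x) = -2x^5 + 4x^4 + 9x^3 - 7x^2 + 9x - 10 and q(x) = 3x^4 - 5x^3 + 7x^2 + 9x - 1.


Distribute the minus sign:
  (-2x^5 + 4x^4 + 9x^3 - 7x^2 + 9x - 10)
- (3x^4 - 5x^3 + 7x^2 + 9x - 1)
Negate second polynomial: -3x^4 + 5x^3 - 7x^2 - 9x + 1
Add: -2x^5 + x^4 + 14x^3 - 14x^2 - 9


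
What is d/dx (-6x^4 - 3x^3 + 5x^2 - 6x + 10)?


Apply the power rule term by term:
  d/dx(-6x^4) = -24x^3
  d/dx(-3x^3) = -9x^2
  d/dx(5x^2) = 10x
  d/dx(-6x) = -6
  d/dx(10) = 0
p'(x) = -24x^3 - 9x^2 + 10x - 6


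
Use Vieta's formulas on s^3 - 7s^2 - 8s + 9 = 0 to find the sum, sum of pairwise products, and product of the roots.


Monic cubic s^3+bs^2+cs+d=0: sum=-b, pairwise sum=c, product=-d.
b=-7, c=-8, d=9
r1+r2+r3 = 7
r1r2+r1r3+r2r3 = -8
r1r2r3 = -9


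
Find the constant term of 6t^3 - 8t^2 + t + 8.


Read off the constant term: 8


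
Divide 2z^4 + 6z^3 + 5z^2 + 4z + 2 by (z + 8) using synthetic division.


Synthetic division with c = -8. Coefficients: 2, 6, 5, 4, 2
Bring down 2.
  2 * -8 = -16; -16 + 6 = -10
  -10 * -8 = 80; 80 + 5 = 85
  85 * -8 = -680; -680 + 4 = -676
  -676 * -8 = 5408; 5408 + 2 = 5410
Quotient: 2z^3 - 10z^2 + 85z - 676, Remainder: 5410


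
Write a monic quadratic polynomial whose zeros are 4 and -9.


p(u) = (u - 4)(u + 9)
Expand: u^2 + 5u - 36


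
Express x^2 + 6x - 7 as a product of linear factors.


Roots satisfy r1 + r2 = -b/a = -6 and r1*r2 = c/a = -7.
So r1 = -7, r2 = 1.
x^2 + 6x - 7 = (x - r1)(x - r2) = (x + 7)(x - 1)


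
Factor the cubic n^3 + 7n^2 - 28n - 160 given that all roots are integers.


Try integer roots (divisors of -160). n=-8: p(-8)=0.
Divide out (n + 8): quotient is n^2 - n - 20.
Factor the quadratic: (n + 4)(n - 5)
Result: (n + 8)(n + 4)(n - 5)


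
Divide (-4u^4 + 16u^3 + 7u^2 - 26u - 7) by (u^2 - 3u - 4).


(-4u^4 + 16u^3 + 7u^2 - 26u - 7) / (u^2 - 3u - 4)
Step 1: -4u^2 * (u^2 - 3u - 4) = -4u^4 + 12u^3 + 16u^2; subtract.
Step 2: 4u * (u^2 - 3u - 4) = 4u^3 - 12u^2 - 16u; subtract.
Step 3: 3 * (u^2 - 3u - 4) = 3u^2 - 9u - 12; subtract.
Quotient: -4u^2 + 4u + 3, Remainder: -u + 5


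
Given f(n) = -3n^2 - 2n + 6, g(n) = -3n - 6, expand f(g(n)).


Substitute g(n) into f:
f(g(n)) = -3*(-3n - 6)^2 + (-2)*(-3n - 6) + 6
(-3n - 6)^2 = 9n^2 + 36n + 36
Expand and combine: -27n^2 - 102n - 90


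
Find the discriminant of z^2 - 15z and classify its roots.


D = b^2 - 4ac = (-15)^2 - 4(1)(0) = 225 = 225
Since D > 0: two distinct rational roots


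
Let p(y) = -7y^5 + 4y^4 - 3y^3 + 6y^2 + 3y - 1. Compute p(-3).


Using direct substitution:
  -7 * (-3)^5 = 1701
  4 * (-3)^4 = 324
  -3 * (-3)^3 = 81
  6 * (-3)^2 = 54
  3 * (-3)^1 = -9
  constant: -1
Sum = 1701 + 324 + 81 + 54 - 9 - 1 = 2150


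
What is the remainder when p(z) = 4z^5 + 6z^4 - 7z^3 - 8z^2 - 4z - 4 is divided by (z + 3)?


By the Remainder Theorem, the remainder equals p(-3):
  4*(-3)^5 = -972
  6*(-3)^4 = 486
  -7*(-3)^3 = 189
  -8*(-3)^2 = -72
  -4*(-3)^1 = 12
  constant: -4
Sum: -972 + 486 + 189 - 72 + 12 - 4 = -361


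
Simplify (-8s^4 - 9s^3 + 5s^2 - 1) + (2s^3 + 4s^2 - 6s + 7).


Align terms by degree and add:
  -8s^4 - 9s^3 + 5s^2 - 1
+ 2s^3 + 4s^2 - 6s + 7
= -8s^4 - 7s^3 + 9s^2 - 6s + 6


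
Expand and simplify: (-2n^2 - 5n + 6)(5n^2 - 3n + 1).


Distribute each term of the first polynomial:
  (-2n^2)(5n^2 - 3n + 1) = -10n^4 + 6n^3 - 2n^2
  (-5n)(5n^2 - 3n + 1) = -25n^3 + 15n^2 - 5n
  (6)(5n^2 - 3n + 1) = 30n^2 - 18n + 6
Sum: -10n^4 - 19n^3 + 43n^2 - 23n + 6


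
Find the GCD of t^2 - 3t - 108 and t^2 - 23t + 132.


Factor each:
  t^2 - 3t - 108 = (t - 12)(t + 9)
  t^2 - 23t + 132 = (t - 12)(t - 11)
Common monic factor: t - 12


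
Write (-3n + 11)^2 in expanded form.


Expand (-3n + 11)^2 by repeated multiplication:
= 9n^2 - 66n + 121


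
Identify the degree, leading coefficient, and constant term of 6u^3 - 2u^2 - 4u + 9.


Highest power of u is 3, with coefficient 6. Constant term is 9.
Degree = 3, leading coefficient = 6, constant term = 9


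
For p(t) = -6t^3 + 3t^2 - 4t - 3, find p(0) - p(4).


p(0) = -3
p(4) = -355
p(0) - p(4) = -3 + 355 = 352


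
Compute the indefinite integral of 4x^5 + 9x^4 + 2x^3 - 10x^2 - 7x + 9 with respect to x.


Reverse power rule on each term:
  ∫ 4x^5 dx = (2/3)x^6
  ∫ 9x^4 dx = (9/5)x^5
  ∫ 2x^3 dx = (1/2)x^4
  ∫ -10x^2 dx = -(10/3)x^3
  ∫ -7x dx = -(7/2)x^2
  ∫ 9 dx = 9x
F(x) = (2/3)x^6 + (9/5)x^5 + (1/2)x^4 - (10/3)x^3 - (7/2)x^2 + 9x + C


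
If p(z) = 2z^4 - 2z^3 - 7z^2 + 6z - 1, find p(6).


Using direct substitution:
  2 * (6)^4 = 2592
  -2 * (6)^3 = -432
  -7 * (6)^2 = -252
  6 * (6)^1 = 36
  constant: -1
Sum = 2592 - 432 - 252 + 36 - 1 = 1943


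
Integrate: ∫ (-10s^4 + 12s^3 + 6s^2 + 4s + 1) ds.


Reverse power rule on each term:
  ∫ -10s^4 ds = -2s^5
  ∫ 12s^3 ds = 3s^4
  ∫ 6s^2 ds = 2s^3
  ∫ 4s ds = 2s^2
  ∫ 1 ds = s
F(s) = -2s^5 + 3s^4 + 2s^3 + 2s^2 + s + C


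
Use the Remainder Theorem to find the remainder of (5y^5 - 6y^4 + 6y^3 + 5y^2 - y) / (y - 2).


By the Remainder Theorem, the remainder equals p(2):
  5*(2)^5 = 160
  -6*(2)^4 = -96
  6*(2)^3 = 48
  5*(2)^2 = 20
  -1*(2)^1 = -2
  constant: 0
Sum: 160 - 96 + 48 + 20 - 2 + 0 = 130


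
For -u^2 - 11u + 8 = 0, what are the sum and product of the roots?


For au^2+bu+c=0: sum = -b/a, product = c/a.
a=-1, b=-11, c=8
Sum = -(-11)/-1 = -11
Product = (8)/-1 = -8


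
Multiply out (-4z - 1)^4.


Expand (-4z - 1)^4 by repeated multiplication:
  (-4z - 1)^2 = 16z^2 + 8z + 1
  (-4z - 1)^3 = -64z^3 - 48z^2 - 12z - 1
= 256z^4 + 256z^3 + 96z^2 + 16z + 1


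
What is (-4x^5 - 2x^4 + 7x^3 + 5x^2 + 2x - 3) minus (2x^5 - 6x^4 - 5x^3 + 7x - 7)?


Distribute the minus sign:
  (-4x^5 - 2x^4 + 7x^3 + 5x^2 + 2x - 3)
- (2x^5 - 6x^4 - 5x^3 + 7x - 7)
Negate second polynomial: -2x^5 + 6x^4 + 5x^3 - 7x + 7
Add: -6x^5 + 4x^4 + 12x^3 + 5x^2 - 5x + 4


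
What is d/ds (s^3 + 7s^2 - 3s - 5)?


Apply the power rule term by term:
  d/ds(s^3) = 3s^2
  d/ds(7s^2) = 14s
  d/ds(-3s) = -3
  d/ds(-5) = 0
p'(s) = 3s^2 + 14s - 3


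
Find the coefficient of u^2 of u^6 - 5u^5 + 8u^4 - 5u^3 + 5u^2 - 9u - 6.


Read off the coefficient of u^2: 5


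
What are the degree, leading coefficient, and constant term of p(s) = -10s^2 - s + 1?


Highest power of s is 2, with coefficient -10. Constant term is 1.
Degree = 2, leading coefficient = -10, constant term = 1


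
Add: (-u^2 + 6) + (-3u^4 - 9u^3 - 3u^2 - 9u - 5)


Align terms by degree and add:
  -u^2 + 6
  -3u^4 - 9u^3 - 3u^2 - 9u - 5
= -3u^4 - 9u^3 - 4u^2 - 9u + 1


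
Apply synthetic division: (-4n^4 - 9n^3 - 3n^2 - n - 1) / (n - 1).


Synthetic division with c = 1. Coefficients: -4, -9, -3, -1, -1
Bring down -4.
  -4 * 1 = -4; -4 - 9 = -13
  -13 * 1 = -13; -13 - 3 = -16
  -16 * 1 = -16; -16 - 1 = -17
  -17 * 1 = -17; -17 - 1 = -18
Quotient: -4n^3 - 13n^2 - 16n - 17, Remainder: -18


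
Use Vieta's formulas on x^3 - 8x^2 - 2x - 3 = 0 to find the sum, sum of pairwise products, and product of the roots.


Monic cubic x^3+bx^2+cx+d=0: sum=-b, pairwise sum=c, product=-d.
b=-8, c=-2, d=-3
r1+r2+r3 = 8
r1r2+r1r3+r2r3 = -2
r1r2r3 = 3


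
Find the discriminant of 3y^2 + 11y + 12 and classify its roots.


D = b^2 - 4ac = (11)^2 - 4(3)(12) = 121 - 144 = -23
Since D < 0: two complex conjugate roots (no real roots)


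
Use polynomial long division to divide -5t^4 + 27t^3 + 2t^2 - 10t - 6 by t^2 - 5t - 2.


(-5t^4 + 27t^3 + 2t^2 - 10t - 6) / (t^2 - 5t - 2)
Step 1: -5t^2 * (t^2 - 5t - 2) = -5t^4 + 25t^3 + 10t^2; subtract.
Step 2: 2t * (t^2 - 5t - 2) = 2t^3 - 10t^2 - 4t; subtract.
Step 3: 2 * (t^2 - 5t - 2) = 2t^2 - 10t - 4; subtract.
Quotient: -5t^2 + 2t + 2, Remainder: 4t - 2


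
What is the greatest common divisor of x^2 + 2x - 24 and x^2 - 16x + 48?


Factor each:
  x^2 + 2x - 24 = (x - 4)(x + 6)
  x^2 - 16x + 48 = (x - 4)(x - 12)
Common monic factor: x - 4


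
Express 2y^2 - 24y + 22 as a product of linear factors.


Roots satisfy r1 + r2 = -b/a = 12 and r1*r2 = c/a = 11.
So r1 = 1, r2 = 11.
2y^2 - 24y + 22 = 2(y - r1)(y - r2) = 2(y - 1)(y - 11)


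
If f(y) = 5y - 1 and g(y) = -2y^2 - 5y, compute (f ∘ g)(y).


Substitute g(y) into f:
f(g(y)) = 5*(-2y^2 - 5y) + (-1)
Expand and combine: -10y^2 - 25y - 1


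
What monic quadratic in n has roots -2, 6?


p(n) = (n + 2)(n - 6)
Expand: n^2 - 4n - 12


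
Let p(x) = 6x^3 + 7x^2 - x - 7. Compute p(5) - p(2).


p(5) = 913
p(2) = 67
p(5) - p(2) = 913 - 67 = 846


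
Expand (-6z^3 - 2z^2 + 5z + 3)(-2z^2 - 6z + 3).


Distribute each term of the first polynomial:
  (-6z^3)(-2z^2 - 6z + 3) = 12z^5 + 36z^4 - 18z^3
  (-2z^2)(-2z^2 - 6z + 3) = 4z^4 + 12z^3 - 6z^2
  (5z)(-2z^2 - 6z + 3) = -10z^3 - 30z^2 + 15z
  (3)(-2z^2 - 6z + 3) = -6z^2 - 18z + 9
Sum: 12z^5 + 40z^4 - 16z^3 - 42z^2 - 3z + 9


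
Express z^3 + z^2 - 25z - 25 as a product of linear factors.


Try integer roots (divisors of -25). z=-5: p(-5)=0.
Divide out (z + 5): quotient is z^2 - 4z - 5.
Factor the quadratic: (z - 5)(z + 1)
Result: (z + 5)(z - 5)(z + 1)


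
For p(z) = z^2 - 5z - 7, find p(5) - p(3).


p(5) = -7
p(3) = -13
p(5) - p(3) = -7 + 13 = 6


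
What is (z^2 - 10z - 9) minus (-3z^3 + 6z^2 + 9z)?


Distribute the minus sign:
  (z^2 - 10z - 9)
- (-3z^3 + 6z^2 + 9z)
Negate second polynomial: 3z^3 - 6z^2 - 9z
Add: 3z^3 - 5z^2 - 19z - 9


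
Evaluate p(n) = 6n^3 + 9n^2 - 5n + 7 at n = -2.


Using direct substitution:
  6 * (-2)^3 = -48
  9 * (-2)^2 = 36
  -5 * (-2)^1 = 10
  constant: 7
Sum = -48 + 36 + 10 + 7 = 5


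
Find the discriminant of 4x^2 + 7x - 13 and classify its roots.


D = b^2 - 4ac = (7)^2 - 4(4)(-13) = 49 + 208 = 257
Since D > 0: two distinct irrational roots


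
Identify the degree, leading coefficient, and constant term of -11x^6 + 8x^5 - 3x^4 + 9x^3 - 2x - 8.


Highest power of x is 6, with coefficient -11. Constant term is -8.
Degree = 6, leading coefficient = -11, constant term = -8


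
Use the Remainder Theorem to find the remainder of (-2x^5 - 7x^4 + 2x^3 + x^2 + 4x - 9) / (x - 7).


By the Remainder Theorem, the remainder equals p(7):
  -2*(7)^5 = -33614
  -7*(7)^4 = -16807
  2*(7)^3 = 686
  1*(7)^2 = 49
  4*(7)^1 = 28
  constant: -9
Sum: -33614 - 16807 + 686 + 49 + 28 - 9 = -49667


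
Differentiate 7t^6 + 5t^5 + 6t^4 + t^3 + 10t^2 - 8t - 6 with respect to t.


Apply the power rule term by term:
  d/dt(7t^6) = 42t^5
  d/dt(5t^5) = 25t^4
  d/dt(6t^4) = 24t^3
  d/dt(t^3) = 3t^2
  d/dt(10t^2) = 20t
  d/dt(-8t) = -8
  d/dt(-6) = 0
p'(t) = 42t^5 + 25t^4 + 24t^3 + 3t^2 + 20t - 8


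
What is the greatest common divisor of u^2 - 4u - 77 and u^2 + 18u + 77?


Factor each:
  u^2 - 4u - 77 = (u + 7)(u - 11)
  u^2 + 18u + 77 = (u + 7)(u + 11)
Common monic factor: u + 7


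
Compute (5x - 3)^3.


Expand (5x - 3)^3 by repeated multiplication:
  (5x - 3)^2 = 25x^2 - 30x + 9
= 125x^3 - 225x^2 + 135x - 27


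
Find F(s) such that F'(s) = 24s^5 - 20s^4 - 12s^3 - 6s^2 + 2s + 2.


Reverse power rule on each term:
  ∫ 24s^5 ds = 4s^6
  ∫ -20s^4 ds = -4s^5
  ∫ -12s^3 ds = -3s^4
  ∫ -6s^2 ds = -2s^3
  ∫ 2s ds = s^2
  ∫ 2 ds = 2s
F(s) = 4s^6 - 4s^5 - 3s^4 - 2s^3 + s^2 + 2s + C


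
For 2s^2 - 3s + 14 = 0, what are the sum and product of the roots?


For as^2+bs+c=0: sum = -b/a, product = c/a.
a=2, b=-3, c=14
Sum = -(-3)/2 = 3/2
Product = (14)/2 = 7


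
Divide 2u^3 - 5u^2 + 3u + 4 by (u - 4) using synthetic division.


Synthetic division with c = 4. Coefficients: 2, -5, 3, 4
Bring down 2.
  2 * 4 = 8; 8 - 5 = 3
  3 * 4 = 12; 12 + 3 = 15
  15 * 4 = 60; 60 + 4 = 64
Quotient: 2u^2 + 3u + 15, Remainder: 64


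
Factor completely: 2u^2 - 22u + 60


Roots satisfy r1 + r2 = -b/a = 11 and r1*r2 = c/a = 30.
So r1 = 5, r2 = 6.
2u^2 - 22u + 60 = 2(u - r1)(u - r2) = 2(u - 5)(u - 6)


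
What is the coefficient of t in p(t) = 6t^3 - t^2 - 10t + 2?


Read off the coefficient of t: -10


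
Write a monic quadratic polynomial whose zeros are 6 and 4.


p(s) = (s - 6)(s - 4)
Expand: s^2 - 10s + 24


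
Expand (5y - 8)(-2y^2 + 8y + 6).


Distribute each term of the first polynomial:
  (5y)(-2y^2 + 8y + 6) = -10y^3 + 40y^2 + 30y
  (-8)(-2y^2 + 8y + 6) = 16y^2 - 64y - 48
Sum: -10y^3 + 56y^2 - 34y - 48


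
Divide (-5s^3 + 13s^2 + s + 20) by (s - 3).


(-5s^3 + 13s^2 + s + 20) / (s - 3)
Step 1: -5s^2 * (s - 3) = -5s^3 + 15s^2; subtract.
Step 2: -2s * (s - 3) = -2s^2 + 6s; subtract.
Step 3: -5 * (s - 3) = -5s + 15; subtract.
Quotient: -5s^2 - 2s - 5, Remainder: 5


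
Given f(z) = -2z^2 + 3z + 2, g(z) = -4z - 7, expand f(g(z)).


Substitute g(z) into f:
f(g(z)) = -2*(-4z - 7)^2 + 3*(-4z - 7) + 2
(-4z - 7)^2 = 16z^2 + 56z + 49
Expand and combine: -32z^2 - 124z - 117


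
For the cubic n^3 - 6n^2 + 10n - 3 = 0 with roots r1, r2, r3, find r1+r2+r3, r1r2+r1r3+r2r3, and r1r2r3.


Monic cubic n^3+bn^2+cn+d=0: sum=-b, pairwise sum=c, product=-d.
b=-6, c=10, d=-3
r1+r2+r3 = 6
r1r2+r1r3+r2r3 = 10
r1r2r3 = 3


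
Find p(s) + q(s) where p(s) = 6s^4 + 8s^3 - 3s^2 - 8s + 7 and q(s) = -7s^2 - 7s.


Align terms by degree and add:
  6s^4 + 8s^3 - 3s^2 - 8s + 7
  -7s^2 - 7s
= 6s^4 + 8s^3 - 10s^2 - 15s + 7


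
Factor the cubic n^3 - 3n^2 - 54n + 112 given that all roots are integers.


Try integer roots (divisors of 112). n=-7: p(-7)=0.
Divide out (n + 7): quotient is n^2 - 10n + 16.
Factor the quadratic: (n - 8)(n - 2)
Result: (n + 7)(n - 8)(n - 2)


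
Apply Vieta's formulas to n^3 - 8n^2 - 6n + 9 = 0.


Monic cubic n^3+bn^2+cn+d=0: sum=-b, pairwise sum=c, product=-d.
b=-8, c=-6, d=9
r1+r2+r3 = 8
r1r2+r1r3+r2r3 = -6
r1r2r3 = -9


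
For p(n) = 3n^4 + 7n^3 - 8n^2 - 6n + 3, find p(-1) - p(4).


p(-1) = -3
p(4) = 1067
p(-1) - p(4) = -3 - 1067 = -1070


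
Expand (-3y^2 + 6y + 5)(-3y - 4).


Distribute each term of the first polynomial:
  (-3y^2)(-3y - 4) = 9y^3 + 12y^2
  (6y)(-3y - 4) = -18y^2 - 24y
  (5)(-3y - 4) = -15y - 20
Sum: 9y^3 - 6y^2 - 39y - 20


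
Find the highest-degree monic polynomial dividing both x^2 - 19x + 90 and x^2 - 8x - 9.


Factor each:
  x^2 - 19x + 90 = (x - 9)(x - 10)
  x^2 - 8x - 9 = (x - 9)(x + 1)
Common monic factor: x - 9


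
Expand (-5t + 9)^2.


Expand (-5t + 9)^2 by repeated multiplication:
= 25t^2 - 90t + 81


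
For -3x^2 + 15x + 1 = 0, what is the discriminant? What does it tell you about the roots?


D = b^2 - 4ac = (15)^2 - 4(-3)(1) = 225 + 12 = 237
Since D > 0: two distinct irrational roots


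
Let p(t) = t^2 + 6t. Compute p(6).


Using direct substitution:
  1 * (6)^2 = 36
  6 * (6)^1 = 36
  constant: 0
Sum = 36 + 36 + 0 = 72


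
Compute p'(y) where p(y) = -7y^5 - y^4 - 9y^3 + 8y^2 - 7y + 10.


Apply the power rule term by term:
  d/dy(-7y^5) = -35y^4
  d/dy(-y^4) = -4y^3
  d/dy(-9y^3) = -27y^2
  d/dy(8y^2) = 16y
  d/dy(-7y) = -7
  d/dy(10) = 0
p'(y) = -35y^4 - 4y^3 - 27y^2 + 16y - 7


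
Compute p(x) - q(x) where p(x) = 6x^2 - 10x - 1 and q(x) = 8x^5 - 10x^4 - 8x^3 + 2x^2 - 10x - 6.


Distribute the minus sign:
  (6x^2 - 10x - 1)
- (8x^5 - 10x^4 - 8x^3 + 2x^2 - 10x - 6)
Negate second polynomial: -8x^5 + 10x^4 + 8x^3 - 2x^2 + 10x + 6
Add: -8x^5 + 10x^4 + 8x^3 + 4x^2 + 5


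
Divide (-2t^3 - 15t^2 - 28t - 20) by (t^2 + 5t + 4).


(-2t^3 - 15t^2 - 28t - 20) / (t^2 + 5t + 4)
Step 1: -2t * (t^2 + 5t + 4) = -2t^3 - 10t^2 - 8t; subtract.
Step 2: -5 * (t^2 + 5t + 4) = -5t^2 - 25t - 20; subtract.
Quotient: -2t - 5, Remainder: 5t


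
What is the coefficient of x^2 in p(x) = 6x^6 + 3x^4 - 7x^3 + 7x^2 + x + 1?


Read off the coefficient of x^2: 7


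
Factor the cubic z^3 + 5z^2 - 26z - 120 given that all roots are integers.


Try integer roots (divisors of -120). z=-4: p(-4)=0.
Divide out (z + 4): quotient is z^2 + z - 30.
Factor the quadratic: (z - 5)(z + 6)
Result: (z + 4)(z - 5)(z + 6)


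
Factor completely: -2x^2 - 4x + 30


Roots satisfy r1 + r2 = -b/a = -2 and r1*r2 = c/a = -15.
So r1 = -5, r2 = 3.
-2x^2 - 4x + 30 = -2(x - r1)(x - r2) = -2(x + 5)(x - 3)


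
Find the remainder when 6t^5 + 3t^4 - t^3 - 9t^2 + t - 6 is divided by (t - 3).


By the Remainder Theorem, the remainder equals p(3):
  6*(3)^5 = 1458
  3*(3)^4 = 243
  -1*(3)^3 = -27
  -9*(3)^2 = -81
  1*(3)^1 = 3
  constant: -6
Sum: 1458 + 243 - 27 - 81 + 3 - 6 = 1590


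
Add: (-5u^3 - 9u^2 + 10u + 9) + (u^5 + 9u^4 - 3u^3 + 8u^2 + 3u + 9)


Align terms by degree and add:
  -5u^3 - 9u^2 + 10u + 9
+ u^5 + 9u^4 - 3u^3 + 8u^2 + 3u + 9
= u^5 + 9u^4 - 8u^3 - u^2 + 13u + 18


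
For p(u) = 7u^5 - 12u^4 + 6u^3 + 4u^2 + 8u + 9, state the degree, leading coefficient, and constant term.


Highest power of u is 5, with coefficient 7. Constant term is 9.
Degree = 5, leading coefficient = 7, constant term = 9


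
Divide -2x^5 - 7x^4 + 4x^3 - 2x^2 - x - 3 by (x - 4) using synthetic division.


Synthetic division with c = 4. Coefficients: -2, -7, 4, -2, -1, -3
Bring down -2.
  -2 * 4 = -8; -8 - 7 = -15
  -15 * 4 = -60; -60 + 4 = -56
  -56 * 4 = -224; -224 - 2 = -226
  -226 * 4 = -904; -904 - 1 = -905
  -905 * 4 = -3620; -3620 - 3 = -3623
Quotient: -2x^4 - 15x^3 - 56x^2 - 226x - 905, Remainder: -3623


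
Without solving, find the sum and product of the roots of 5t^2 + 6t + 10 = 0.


For at^2+bt+c=0: sum = -b/a, product = c/a.
a=5, b=6, c=10
Sum = -(6)/5 = -6/5
Product = (10)/5 = 2


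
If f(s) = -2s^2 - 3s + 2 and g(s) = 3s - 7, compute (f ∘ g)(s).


Substitute g(s) into f:
f(g(s)) = -2*(3s - 7)^2 + (-3)*(3s - 7) + 2
(3s - 7)^2 = 9s^2 - 42s + 49
Expand and combine: -18s^2 + 75s - 75


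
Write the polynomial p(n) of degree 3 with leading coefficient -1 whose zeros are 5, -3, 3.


p(n) = -(n - 5)(n + 3)(n - 3)
Expand: -n^3 + 5n^2 + 9n - 45


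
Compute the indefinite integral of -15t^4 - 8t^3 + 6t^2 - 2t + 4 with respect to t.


Reverse power rule on each term:
  ∫ -15t^4 dt = -3t^5
  ∫ -8t^3 dt = -2t^4
  ∫ 6t^2 dt = 2t^3
  ∫ -2t dt = -t^2
  ∫ 4 dt = 4t
F(t) = -3t^5 - 2t^4 + 2t^3 - t^2 + 4t + C


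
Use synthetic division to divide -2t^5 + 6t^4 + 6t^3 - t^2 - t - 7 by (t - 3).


Synthetic division with c = 3. Coefficients: -2, 6, 6, -1, -1, -7
Bring down -2.
  -2 * 3 = -6; -6 + 6 = 0
  0 * 3 = 0; 0 + 6 = 6
  6 * 3 = 18; 18 - 1 = 17
  17 * 3 = 51; 51 - 1 = 50
  50 * 3 = 150; 150 - 7 = 143
Quotient: -2t^4 + 6t^2 + 17t + 50, Remainder: 143


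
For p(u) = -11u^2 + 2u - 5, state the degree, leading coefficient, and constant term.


Highest power of u is 2, with coefficient -11. Constant term is -5.
Degree = 2, leading coefficient = -11, constant term = -5


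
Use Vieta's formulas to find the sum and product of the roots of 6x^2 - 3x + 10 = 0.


For ax^2+bx+c=0: sum = -b/a, product = c/a.
a=6, b=-3, c=10
Sum = -(-3)/6 = 1/2
Product = (10)/6 = 5/3


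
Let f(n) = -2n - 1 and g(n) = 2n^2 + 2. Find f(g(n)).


Substitute g(n) into f:
f(g(n)) = -2*(2n^2 + 2) + (-1)
Expand and combine: -4n^2 - 5


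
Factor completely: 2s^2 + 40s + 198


Roots satisfy r1 + r2 = -b/a = -20 and r1*r2 = c/a = 99.
So r1 = -9, r2 = -11.
2s^2 + 40s + 198 = 2(s - r1)(s - r2) = 2(s + 9)(s + 11)


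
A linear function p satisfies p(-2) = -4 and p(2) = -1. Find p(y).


p(y) = my + b. Using p(-2)=-4, p(2)=-1:
m = (-4 + 1)/(-2 - 2) = -3/-4 = 3/4
b = -4 - m*(-2) = -4 + 3/2 = -5/2
p(y) = (3/4)y - (5/2)


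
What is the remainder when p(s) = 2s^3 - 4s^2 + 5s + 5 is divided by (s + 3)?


By the Remainder Theorem, the remainder equals p(-3):
  2*(-3)^3 = -54
  -4*(-3)^2 = -36
  5*(-3)^1 = -15
  constant: 5
Sum: -54 - 36 - 15 + 5 = -100


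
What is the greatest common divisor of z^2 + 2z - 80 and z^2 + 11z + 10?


Factor each:
  z^2 + 2z - 80 = (z + 10)(z - 8)
  z^2 + 11z + 10 = (z + 10)(z + 1)
Common monic factor: z + 10


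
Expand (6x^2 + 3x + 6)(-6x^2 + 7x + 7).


Distribute each term of the first polynomial:
  (6x^2)(-6x^2 + 7x + 7) = -36x^4 + 42x^3 + 42x^2
  (3x)(-6x^2 + 7x + 7) = -18x^3 + 21x^2 + 21x
  (6)(-6x^2 + 7x + 7) = -36x^2 + 42x + 42
Sum: -36x^4 + 24x^3 + 27x^2 + 63x + 42


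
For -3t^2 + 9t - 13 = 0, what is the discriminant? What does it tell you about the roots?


D = b^2 - 4ac = (9)^2 - 4(-3)(-13) = 81 - 156 = -75
Since D < 0: two complex conjugate roots (no real roots)


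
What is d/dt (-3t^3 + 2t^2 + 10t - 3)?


Apply the power rule term by term:
  d/dt(-3t^3) = -9t^2
  d/dt(2t^2) = 4t
  d/dt(10t) = 10
  d/dt(-3) = 0
p'(t) = -9t^2 + 4t + 10


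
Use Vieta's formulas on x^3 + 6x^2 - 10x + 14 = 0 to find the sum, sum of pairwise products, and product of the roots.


Monic cubic x^3+bx^2+cx+d=0: sum=-b, pairwise sum=c, product=-d.
b=6, c=-10, d=14
r1+r2+r3 = -6
r1r2+r1r3+r2r3 = -10
r1r2r3 = -14


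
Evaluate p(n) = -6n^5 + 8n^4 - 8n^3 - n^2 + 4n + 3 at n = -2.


Using direct substitution:
  -6 * (-2)^5 = 192
  8 * (-2)^4 = 128
  -8 * (-2)^3 = 64
  -1 * (-2)^2 = -4
  4 * (-2)^1 = -8
  constant: 3
Sum = 192 + 128 + 64 - 4 - 8 + 3 = 375


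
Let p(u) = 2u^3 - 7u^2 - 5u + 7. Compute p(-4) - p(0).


p(-4) = -213
p(0) = 7
p(-4) - p(0) = -213 - 7 = -220


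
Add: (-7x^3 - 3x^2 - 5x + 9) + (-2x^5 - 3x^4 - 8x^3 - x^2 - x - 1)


Align terms by degree and add:
  -7x^3 - 3x^2 - 5x + 9
  -2x^5 - 3x^4 - 8x^3 - x^2 - x - 1
= -2x^5 - 3x^4 - 15x^3 - 4x^2 - 6x + 8


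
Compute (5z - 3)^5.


Expand (5z - 3)^5 by repeated multiplication:
  (5z - 3)^2 = 25z^2 - 30z + 9
  (5z - 3)^3 = 125z^3 - 225z^2 + 135z - 27
  (5z - 3)^4 = 625z^4 - 1500z^3 + 1350z^2 - 540z + 81
= 3125z^5 - 9375z^4 + 11250z^3 - 6750z^2 + 2025z - 243


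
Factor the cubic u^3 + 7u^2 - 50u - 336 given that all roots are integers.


Try integer roots (divisors of -336). u=7: p(7)=0.
Divide out (u - 7): quotient is u^2 + 14u + 48.
Factor the quadratic: (u + 8)(u + 6)
Result: (u - 7)(u + 8)(u + 6)


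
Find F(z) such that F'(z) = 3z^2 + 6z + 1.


Reverse power rule on each term:
  ∫ 3z^2 dz = z^3
  ∫ 6z dz = 3z^2
  ∫ 1 dz = z
F(z) = z^3 + 3z^2 + z + C


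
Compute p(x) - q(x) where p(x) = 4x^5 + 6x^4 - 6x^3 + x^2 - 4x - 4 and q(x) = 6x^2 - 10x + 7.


Distribute the minus sign:
  (4x^5 + 6x^4 - 6x^3 + x^2 - 4x - 4)
- (6x^2 - 10x + 7)
Negate second polynomial: -6x^2 + 10x - 7
Add: 4x^5 + 6x^4 - 6x^3 - 5x^2 + 6x - 11


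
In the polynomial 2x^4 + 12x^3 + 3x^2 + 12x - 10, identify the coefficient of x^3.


Read off the coefficient of x^3: 12


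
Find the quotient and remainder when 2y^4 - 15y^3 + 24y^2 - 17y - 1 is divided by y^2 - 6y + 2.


(2y^4 - 15y^3 + 24y^2 - 17y - 1) / (y^2 - 6y + 2)
Step 1: 2y^2 * (y^2 - 6y + 2) = 2y^4 - 12y^3 + 4y^2; subtract.
Step 2: -3y * (y^2 - 6y + 2) = -3y^3 + 18y^2 - 6y; subtract.
Step 3: 2 * (y^2 - 6y + 2) = 2y^2 - 12y + 4; subtract.
Quotient: 2y^2 - 3y + 2, Remainder: y - 5


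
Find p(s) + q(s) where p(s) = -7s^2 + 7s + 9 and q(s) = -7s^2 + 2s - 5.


Align terms by degree and add:
  -7s^2 + 7s + 9
  -7s^2 + 2s - 5
= -14s^2 + 9s + 4


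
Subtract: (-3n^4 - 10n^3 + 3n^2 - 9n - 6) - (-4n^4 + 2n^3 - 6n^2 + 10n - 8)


Distribute the minus sign:
  (-3n^4 - 10n^3 + 3n^2 - 9n - 6)
- (-4n^4 + 2n^3 - 6n^2 + 10n - 8)
Negate second polynomial: 4n^4 - 2n^3 + 6n^2 - 10n + 8
Add: n^4 - 12n^3 + 9n^2 - 19n + 2


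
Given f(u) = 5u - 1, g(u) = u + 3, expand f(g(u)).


Substitute g(u) into f:
f(g(u)) = 5*(u + 3) + (-1)
Expand and combine: 5u + 14


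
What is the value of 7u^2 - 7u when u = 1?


Using direct substitution:
  7 * (1)^2 = 7
  -7 * (1)^1 = -7
  constant: 0
Sum = 7 - 7 + 0 = 0


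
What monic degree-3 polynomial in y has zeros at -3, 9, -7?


p(y) = (y + 3)(y - 9)(y + 7)
Expand: y^3 + y^2 - 69y - 189


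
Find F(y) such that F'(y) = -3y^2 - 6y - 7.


Reverse power rule on each term:
  ∫ -3y^2 dy = -y^3
  ∫ -6y dy = -3y^2
  ∫ -7 dy = -7y
F(y) = -y^3 - 3y^2 - 7y + C


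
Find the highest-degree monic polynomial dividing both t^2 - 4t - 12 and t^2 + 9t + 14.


Factor each:
  t^2 - 4t - 12 = (t + 2)(t - 6)
  t^2 + 9t + 14 = (t + 2)(t + 7)
Common monic factor: t + 2


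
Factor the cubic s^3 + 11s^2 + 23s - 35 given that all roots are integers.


Try integer roots (divisors of -35). s=1: p(1)=0.
Divide out (s - 1): quotient is s^2 + 12s + 35.
Factor the quadratic: (s + 7)(s + 5)
Result: (s - 1)(s + 7)(s + 5)


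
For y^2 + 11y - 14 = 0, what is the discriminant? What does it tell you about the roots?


D = b^2 - 4ac = (11)^2 - 4(1)(-14) = 121 + 56 = 177
Since D > 0: two distinct irrational roots


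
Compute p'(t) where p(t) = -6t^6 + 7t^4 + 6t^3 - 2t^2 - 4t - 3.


Apply the power rule term by term:
  d/dt(-6t^6) = -36t^5
  d/dt(7t^4) = 28t^3
  d/dt(6t^3) = 18t^2
  d/dt(-2t^2) = -4t
  d/dt(-4t) = -4
  d/dt(-3) = 0
p'(t) = -36t^5 + 28t^3 + 18t^2 - 4t - 4


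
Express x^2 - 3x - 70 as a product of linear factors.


Roots satisfy r1 + r2 = -b/a = 3 and r1*r2 = c/a = -70.
So r1 = 10, r2 = -7.
x^2 - 3x - 70 = (x - r1)(x - r2) = (x - 10)(x + 7)


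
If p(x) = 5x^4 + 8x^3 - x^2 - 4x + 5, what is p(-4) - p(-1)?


p(-4) = 773
p(-1) = 5
p(-4) - p(-1) = 773 - 5 = 768


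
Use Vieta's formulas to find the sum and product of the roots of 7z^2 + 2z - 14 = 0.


For az^2+bz+c=0: sum = -b/a, product = c/a.
a=7, b=2, c=-14
Sum = -(2)/7 = -2/7
Product = (-14)/7 = -2


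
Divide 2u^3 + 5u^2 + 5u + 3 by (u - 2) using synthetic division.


Synthetic division with c = 2. Coefficients: 2, 5, 5, 3
Bring down 2.
  2 * 2 = 4; 4 + 5 = 9
  9 * 2 = 18; 18 + 5 = 23
  23 * 2 = 46; 46 + 3 = 49
Quotient: 2u^2 + 9u + 23, Remainder: 49


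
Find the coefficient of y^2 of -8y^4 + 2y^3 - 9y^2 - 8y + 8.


Read off the coefficient of y^2: -9


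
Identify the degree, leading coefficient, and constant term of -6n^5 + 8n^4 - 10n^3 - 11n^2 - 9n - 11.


Highest power of n is 5, with coefficient -6. Constant term is -11.
Degree = 5, leading coefficient = -6, constant term = -11


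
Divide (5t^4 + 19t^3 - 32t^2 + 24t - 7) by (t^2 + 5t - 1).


(5t^4 + 19t^3 - 32t^2 + 24t - 7) / (t^2 + 5t - 1)
Step 1: 5t^2 * (t^2 + 5t - 1) = 5t^4 + 25t^3 - 5t^2; subtract.
Step 2: -6t * (t^2 + 5t - 1) = -6t^3 - 30t^2 + 6t; subtract.
Step 3: 3 * (t^2 + 5t - 1) = 3t^2 + 15t - 3; subtract.
Quotient: 5t^2 - 6t + 3, Remainder: 3t - 4
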